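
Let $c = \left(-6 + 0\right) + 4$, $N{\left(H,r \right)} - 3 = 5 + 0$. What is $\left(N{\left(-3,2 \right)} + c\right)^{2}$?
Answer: $36$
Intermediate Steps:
$N{\left(H,r \right)} = 8$ ($N{\left(H,r \right)} = 3 + \left(5 + 0\right) = 3 + 5 = 8$)
$c = -2$ ($c = -6 + 4 = -2$)
$\left(N{\left(-3,2 \right)} + c\right)^{2} = \left(8 - 2\right)^{2} = 6^{2} = 36$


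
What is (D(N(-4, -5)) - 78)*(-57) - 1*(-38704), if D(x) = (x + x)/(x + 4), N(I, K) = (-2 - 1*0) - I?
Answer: 43112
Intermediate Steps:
N(I, K) = -2 - I (N(I, K) = (-2 + 0) - I = -2 - I)
D(x) = 2*x/(4 + x) (D(x) = (2*x)/(4 + x) = 2*x/(4 + x))
(D(N(-4, -5)) - 78)*(-57) - 1*(-38704) = (2*(-2 - 1*(-4))/(4 + (-2 - 1*(-4))) - 78)*(-57) - 1*(-38704) = (2*(-2 + 4)/(4 + (-2 + 4)) - 78)*(-57) + 38704 = (2*2/(4 + 2) - 78)*(-57) + 38704 = (2*2/6 - 78)*(-57) + 38704 = (2*2*(⅙) - 78)*(-57) + 38704 = (⅔ - 78)*(-57) + 38704 = -232/3*(-57) + 38704 = 4408 + 38704 = 43112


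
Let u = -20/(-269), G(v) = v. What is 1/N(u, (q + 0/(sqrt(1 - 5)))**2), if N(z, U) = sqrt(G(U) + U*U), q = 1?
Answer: sqrt(2)/2 ≈ 0.70711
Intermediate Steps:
u = 20/269 (u = -20*(-1/269) = 20/269 ≈ 0.074349)
N(z, U) = sqrt(U + U**2) (N(z, U) = sqrt(U + U*U) = sqrt(U + U**2))
1/N(u, (q + 0/(sqrt(1 - 5)))**2) = 1/(sqrt((1 + 0/(sqrt(1 - 5)))**2*(1 + (1 + 0/(sqrt(1 - 5)))**2))) = 1/(sqrt((1 + 0/(sqrt(-4)))**2*(1 + (1 + 0/(sqrt(-4)))**2))) = 1/(sqrt((1 + 0/((2*I)))**2*(1 + (1 + 0/((2*I)))**2))) = 1/(sqrt((1 + 0*(-I/2))**2*(1 + (1 + 0*(-I/2))**2))) = 1/(sqrt((1 + 0)**2*(1 + (1 + 0)**2))) = 1/(sqrt(1**2*(1 + 1**2))) = 1/(sqrt(1*(1 + 1))) = 1/(sqrt(1*2)) = 1/(sqrt(2)) = sqrt(2)/2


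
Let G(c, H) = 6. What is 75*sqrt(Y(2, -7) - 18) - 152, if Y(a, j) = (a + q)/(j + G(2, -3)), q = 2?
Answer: -152 + 75*I*sqrt(22) ≈ -152.0 + 351.78*I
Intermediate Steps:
Y(a, j) = (2 + a)/(6 + j) (Y(a, j) = (a + 2)/(j + 6) = (2 + a)/(6 + j))
75*sqrt(Y(2, -7) - 18) - 152 = 75*sqrt((2 + 2)/(6 - 7) - 18) - 152 = 75*sqrt(4/(-1) - 18) - 152 = 75*sqrt(-1*4 - 18) - 152 = 75*sqrt(-4 - 18) - 152 = 75*sqrt(-22) - 152 = 75*(I*sqrt(22)) - 152 = 75*I*sqrt(22) - 152 = -152 + 75*I*sqrt(22)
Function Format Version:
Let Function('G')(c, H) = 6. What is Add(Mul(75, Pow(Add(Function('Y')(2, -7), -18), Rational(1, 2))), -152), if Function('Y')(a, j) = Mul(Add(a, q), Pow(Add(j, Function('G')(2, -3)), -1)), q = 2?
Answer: Add(-152, Mul(75, I, Pow(22, Rational(1, 2)))) ≈ Add(-152.00, Mul(351.78, I))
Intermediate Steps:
Function('Y')(a, j) = Mul(Pow(Add(6, j), -1), Add(2, a)) (Function('Y')(a, j) = Mul(Add(a, 2), Pow(Add(j, 6), -1)) = Mul(Add(2, a), Pow(Add(6, j), -1)) = Mul(Pow(Add(6, j), -1), Add(2, a)))
Add(Mul(75, Pow(Add(Function('Y')(2, -7), -18), Rational(1, 2))), -152) = Add(Mul(75, Pow(Add(Mul(Pow(Add(6, -7), -1), Add(2, 2)), -18), Rational(1, 2))), -152) = Add(Mul(75, Pow(Add(Mul(Pow(-1, -1), 4), -18), Rational(1, 2))), -152) = Add(Mul(75, Pow(Add(Mul(-1, 4), -18), Rational(1, 2))), -152) = Add(Mul(75, Pow(Add(-4, -18), Rational(1, 2))), -152) = Add(Mul(75, Pow(-22, Rational(1, 2))), -152) = Add(Mul(75, Mul(I, Pow(22, Rational(1, 2)))), -152) = Add(Mul(75, I, Pow(22, Rational(1, 2))), -152) = Add(-152, Mul(75, I, Pow(22, Rational(1, 2))))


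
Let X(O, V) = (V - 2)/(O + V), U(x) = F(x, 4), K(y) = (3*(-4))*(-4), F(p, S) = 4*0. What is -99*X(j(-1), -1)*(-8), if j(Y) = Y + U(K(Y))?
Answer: 1188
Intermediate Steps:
F(p, S) = 0
K(y) = 48 (K(y) = -12*(-4) = 48)
U(x) = 0
j(Y) = Y (j(Y) = Y + 0 = Y)
X(O, V) = (-2 + V)/(O + V)
-99*X(j(-1), -1)*(-8) = -99*(-2 - 1)/(-1 - 1)*(-8) = -99*(-3)/(-2)*(-8) = -(-99)*(-3)/2*(-8) = -99*3/2*(-8) = -297/2*(-8) = 1188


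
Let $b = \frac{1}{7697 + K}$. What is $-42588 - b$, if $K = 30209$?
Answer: $- \frac{1614340729}{37906} \approx -42588.0$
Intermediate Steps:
$b = \frac{1}{37906}$ ($b = \frac{1}{7697 + 30209} = \frac{1}{37906} \approx 2.6381 \cdot 10^{-5}$)
$-42588 - b = -42588 - \frac{1}{37906} = - \frac{1614340729}{37906}$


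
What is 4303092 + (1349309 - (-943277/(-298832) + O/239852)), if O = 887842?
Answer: 103036091017663/18228752 ≈ 5.6524e+6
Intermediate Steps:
4303092 + (1349309 - (-943277/(-298832) + O/239852)) = 4303092 + (1349309 - (-943277/(-298832) + 887842/239852)) = 4303092 + (1349309 - (-943277*(-1/298832) + 887842*(1/239852))) = 4303092 + (1349309 - (943277/298832 + 443921/119926)) = 4303092 + (1349309 - 1*125015889/18228752) = 4303092 + (1349309 - 125015889/18228752) = 4303092 + 24596094116479/18228752 = 103036091017663/18228752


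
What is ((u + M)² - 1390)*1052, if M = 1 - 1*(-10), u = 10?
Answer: -998348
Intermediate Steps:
M = 11 (M = 1 + 10 = 11)
((u + M)² - 1390)*1052 = ((10 + 11)² - 1390)*1052 = (21² - 1390)*1052 = (441 - 1390)*1052 = -949*1052 = -998348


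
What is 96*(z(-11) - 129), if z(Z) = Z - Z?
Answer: -12384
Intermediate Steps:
z(Z) = 0
96*(z(-11) - 129) = 96*(0 - 129) = 96*(-129) = -12384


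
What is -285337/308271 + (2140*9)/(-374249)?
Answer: -112724386373/115370113479 ≈ -0.97707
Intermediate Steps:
-285337/308271 + (2140*9)/(-374249) = -285337*1/308271 + 19260*(-1/374249) = -285337/308271 - 19260/374249 = -112724386373/115370113479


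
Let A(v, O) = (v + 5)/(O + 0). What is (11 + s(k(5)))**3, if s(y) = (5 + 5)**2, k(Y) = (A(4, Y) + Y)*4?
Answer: 1367631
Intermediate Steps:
A(v, O) = (5 + v)/O
k(Y) = 4*Y + 36/Y (k(Y) = ((5 + 4)/Y + Y)*4 = (9/Y + Y)*4 = (Y + 9/Y)*4 = 4*Y + 36/Y)
s(y) = 100 (s(y) = 10**2 = 100)
(11 + s(k(5)))**3 = (11 + 100)**3 = 111**3 = 1367631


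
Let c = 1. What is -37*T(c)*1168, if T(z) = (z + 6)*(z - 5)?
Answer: 1210048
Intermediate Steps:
T(z) = (-5 + z)*(6 + z) (T(z) = (6 + z)*(-5 + z) = (-5 + z)*(6 + z))
-37*T(c)*1168 = -37*(-30 + 1 + 1²)*1168 = -37*(-30 + 1 + 1)*1168 = -37*(-28)*1168 = 1036*1168 = 1210048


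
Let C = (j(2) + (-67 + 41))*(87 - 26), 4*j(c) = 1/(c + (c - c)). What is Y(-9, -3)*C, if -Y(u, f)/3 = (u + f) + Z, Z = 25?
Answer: 492453/8 ≈ 61557.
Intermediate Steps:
j(c) = 1/(4*c) (j(c) = 1/(4*(c + (c - c))) = 1/(4*(c + 0)) = 1/(4*c))
Y(u, f) = -75 - 3*f - 3*u (Y(u, f) = -3*((u + f) + 25) = -3*((f + u) + 25) = -3*(25 + f + u) = -75 - 3*f - 3*u)
C = -12627/8 (C = ((1/4)/2 + (-67 + 41))*(87 - 26) = ((1/4)*(1/2) - 26)*61 = (1/8 - 26)*61 = -207/8*61 = -12627/8 ≈ -1578.4)
Y(-9, -3)*C = (-75 - 3*(-3) - 3*(-9))*(-12627/8) = (-75 + 9 + 27)*(-12627/8) = -39*(-12627/8) = 492453/8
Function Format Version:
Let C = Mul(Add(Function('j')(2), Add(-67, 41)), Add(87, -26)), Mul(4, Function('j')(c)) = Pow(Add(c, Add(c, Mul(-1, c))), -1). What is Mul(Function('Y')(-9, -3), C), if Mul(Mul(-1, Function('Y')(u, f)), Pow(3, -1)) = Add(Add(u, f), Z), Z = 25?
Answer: Rational(492453, 8) ≈ 61557.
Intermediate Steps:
Function('j')(c) = Mul(Rational(1, 4), Pow(c, -1)) (Function('j')(c) = Mul(Rational(1, 4), Pow(Add(c, Add(c, Mul(-1, c))), -1)) = Mul(Rational(1, 4), Pow(Add(c, 0), -1)) = Mul(Rational(1, 4), Pow(c, -1)))
Function('Y')(u, f) = Add(-75, Mul(-3, f), Mul(-3, u)) (Function('Y')(u, f) = Mul(-3, Add(Add(u, f), 25)) = Mul(-3, Add(Add(f, u), 25)) = Mul(-3, Add(25, f, u)) = Add(-75, Mul(-3, f), Mul(-3, u)))
C = Rational(-12627, 8) (C = Mul(Add(Mul(Rational(1, 4), Pow(2, -1)), Add(-67, 41)), Add(87, -26)) = Mul(Add(Mul(Rational(1, 4), Rational(1, 2)), -26), 61) = Mul(Add(Rational(1, 8), -26), 61) = Mul(Rational(-207, 8), 61) = Rational(-12627, 8) ≈ -1578.4)
Mul(Function('Y')(-9, -3), C) = Mul(Add(-75, Mul(-3, -3), Mul(-3, -9)), Rational(-12627, 8)) = Mul(Add(-75, 9, 27), Rational(-12627, 8)) = Mul(-39, Rational(-12627, 8)) = Rational(492453, 8)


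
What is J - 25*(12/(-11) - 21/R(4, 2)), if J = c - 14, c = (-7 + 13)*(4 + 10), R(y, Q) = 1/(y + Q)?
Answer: 35720/11 ≈ 3247.3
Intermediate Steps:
R(y, Q) = 1/(Q + y)
c = 84 (c = 6*14 = 84)
J = 70 (J = 84 - 14 = 70)
J - 25*(12/(-11) - 21/R(4, 2)) = 70 - 25*(12/(-11) - 21/(1/(2 + 4))) = 70 - 25*(12*(-1/11) - 21/(1/6)) = 70 - 25*(-12/11 - 21/⅙) = 70 - 25*(-12/11 - 21*6) = 70 - 25*(-12/11 - 126) = 70 - 25*(-1398/11) = 70 + 34950/11 = 35720/11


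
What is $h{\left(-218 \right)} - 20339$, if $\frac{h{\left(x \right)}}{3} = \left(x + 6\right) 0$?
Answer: $-20339$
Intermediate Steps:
$h{\left(x \right)} = 0$ ($h{\left(x \right)} = 3 \left(x + 6\right) 0 = 3 \left(6 + x\right) 0 = 3 \cdot 0 = 0$)
$h{\left(-218 \right)} - 20339 = 0 - 20339 = -20339$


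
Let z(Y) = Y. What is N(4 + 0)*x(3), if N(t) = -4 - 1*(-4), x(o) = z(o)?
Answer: 0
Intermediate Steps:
x(o) = o
N(t) = 0 (N(t) = -4 + 4 = 0)
N(4 + 0)*x(3) = 0*3 = 0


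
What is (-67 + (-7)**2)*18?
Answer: -324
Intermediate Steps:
(-67 + (-7)**2)*18 = (-67 + 49)*18 = -18*18 = -324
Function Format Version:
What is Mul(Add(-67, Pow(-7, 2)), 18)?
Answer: -324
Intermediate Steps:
Mul(Add(-67, Pow(-7, 2)), 18) = Mul(Add(-67, 49), 18) = Mul(-18, 18) = -324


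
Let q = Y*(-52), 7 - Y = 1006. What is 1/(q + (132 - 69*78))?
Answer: 1/46698 ≈ 2.1414e-5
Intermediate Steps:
Y = -999 (Y = 7 - 1*1006 = 7 - 1006 = -999)
q = 51948 (q = -999*(-52) = 51948)
1/(q + (132 - 69*78)) = 1/(51948 + (132 - 69*78)) = 1/(51948 + (132 - 5382)) = 1/(51948 - 5250) = 1/46698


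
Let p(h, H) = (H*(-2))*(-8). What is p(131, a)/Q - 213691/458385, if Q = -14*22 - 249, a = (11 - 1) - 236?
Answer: 1538494273/255320445 ≈ 6.0257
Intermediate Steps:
a = -226 (a = 10 - 236 = -226)
p(h, H) = 16*H (p(h, H) = -2*H*(-8) = 16*H)
Q = -557 (Q = -308 - 249 = -557)
p(131, a)/Q - 213691/458385 = (16*(-226))/(-557) - 213691/458385 = -3616*(-1/557) - 213691*1/458385 = 3616/557 - 213691/458385 = 1538494273/255320445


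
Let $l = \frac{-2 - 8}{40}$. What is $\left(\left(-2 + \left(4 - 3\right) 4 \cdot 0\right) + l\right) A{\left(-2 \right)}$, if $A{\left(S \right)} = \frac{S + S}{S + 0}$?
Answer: $- \frac{9}{2} \approx -4.5$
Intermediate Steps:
$A{\left(S \right)} = 2$ ($A{\left(S \right)} = \frac{2 S}{S} = 2$)
$l = - \frac{1}{4}$ ($l = \left(-10\right) \frac{1}{40} = - \frac{1}{4} \approx -0.25$)
$\left(\left(-2 + \left(4 - 3\right) 4 \cdot 0\right) + l\right) A{\left(-2 \right)} = \left(\left(-2 + \left(4 - 3\right) 4 \cdot 0\right) - \frac{1}{4}\right) 2 = \left(\left(-2 + 1 \cdot 4 \cdot 0\right) - \frac{1}{4}\right) 2 = \left(\left(-2 + 4 \cdot 0\right) - \frac{1}{4}\right) 2 = \left(\left(-2 + 0\right) - \frac{1}{4}\right) 2 = \left(-2 - \frac{1}{4}\right) 2 = \left(- \frac{9}{4}\right) 2 = - \frac{9}{2}$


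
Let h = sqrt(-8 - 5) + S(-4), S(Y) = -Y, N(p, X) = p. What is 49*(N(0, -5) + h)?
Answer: 196 + 49*I*sqrt(13) ≈ 196.0 + 176.67*I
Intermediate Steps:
h = 4 + I*sqrt(13) (h = sqrt(-8 - 5) - 1*(-4) = sqrt(-13) + 4 = I*sqrt(13) + 4 = 4 + I*sqrt(13) ≈ 4.0 + 3.6056*I)
49*(N(0, -5) + h) = 49*(0 + (4 + I*sqrt(13))) = 49*(4 + I*sqrt(13)) = 196 + 49*I*sqrt(13)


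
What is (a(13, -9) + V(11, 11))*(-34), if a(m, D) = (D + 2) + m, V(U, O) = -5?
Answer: -34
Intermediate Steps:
a(m, D) = 2 + D + m (a(m, D) = (2 + D) + m = 2 + D + m)
(a(13, -9) + V(11, 11))*(-34) = ((2 - 9 + 13) - 5)*(-34) = (6 - 5)*(-34) = 1*(-34) = -34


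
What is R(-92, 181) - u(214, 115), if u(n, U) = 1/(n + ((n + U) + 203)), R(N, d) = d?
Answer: 135025/746 ≈ 181.00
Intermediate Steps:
u(n, U) = 1/(203 + U + 2*n) (u(n, U) = 1/(n + ((U + n) + 203)) = 1/(n + (203 + U + n)) = 1/(203 + U + 2*n))
R(-92, 181) - u(214, 115) = 181 - 1/(203 + 115 + 2*214) = 181 - 1/(203 + 115 + 428) = 181 - 1/746 = 135025/746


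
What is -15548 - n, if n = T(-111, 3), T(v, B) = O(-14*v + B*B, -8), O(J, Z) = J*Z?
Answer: -3044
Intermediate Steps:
T(v, B) = -8*B² + 112*v (T(v, B) = (-14*v + B*B)*(-8) = (-14*v + B²)*(-8) = (B² - 14*v)*(-8) = -8*B² + 112*v)
n = -12504 (n = -8*3² + 112*(-111) = -8*9 - 12432 = -72 - 12432 = -12504)
-15548 - n = -15548 - 1*(-12504) = -15548 + 12504 = -3044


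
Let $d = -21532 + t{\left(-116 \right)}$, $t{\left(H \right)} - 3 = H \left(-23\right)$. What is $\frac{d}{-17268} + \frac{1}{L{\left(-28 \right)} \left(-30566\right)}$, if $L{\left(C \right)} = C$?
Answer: $\frac{1345180533}{1231565272} \approx 1.0923$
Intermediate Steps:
$t{\left(H \right)} = 3 - 23 H$ ($t{\left(H \right)} = 3 + H \left(-23\right) = 3 - 23 H$)
$d = -18861$ ($d = -21532 + \left(3 - -2668\right) = -21532 + \left(3 + 2668\right) = -21532 + 2671 = -18861$)
$\frac{d}{-17268} + \frac{1}{L{\left(-28 \right)} \left(-30566\right)} = - \frac{18861}{-17268} + \frac{1}{\left(-28\right) \left(-30566\right)} = \left(-18861\right) \left(- \frac{1}{17268}\right) - - \frac{1}{855848} = \frac{6287}{5756} + \frac{1}{855848} = \frac{1345180533}{1231565272}$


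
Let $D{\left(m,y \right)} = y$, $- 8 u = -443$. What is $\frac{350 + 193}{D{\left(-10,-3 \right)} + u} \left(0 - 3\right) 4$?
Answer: $- \frac{52128}{419} \approx -124.41$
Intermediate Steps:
$u = \frac{443}{8}$ ($u = \left(- \frac{1}{8}\right) \left(-443\right) = \frac{443}{8} \approx 55.375$)
$\frac{350 + 193}{D{\left(-10,-3 \right)} + u} \left(0 - 3\right) 4 = \frac{350 + 193}{-3 + \frac{443}{8}} \left(0 - 3\right) 4 = \frac{543}{\frac{419}{8}} \left(\left(-3\right) 4\right) = 543 \cdot \frac{8}{419} \left(-12\right) = \frac{4344}{419} \left(-12\right) = - \frac{52128}{419}$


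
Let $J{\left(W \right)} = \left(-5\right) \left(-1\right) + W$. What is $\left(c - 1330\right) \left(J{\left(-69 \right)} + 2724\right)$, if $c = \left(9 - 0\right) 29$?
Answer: $-2843540$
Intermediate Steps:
$J{\left(W \right)} = 5 + W$
$c = 261$ ($c = \left(9 + 0\right) 29 = 9 \cdot 29 = 261$)
$\left(c - 1330\right) \left(J{\left(-69 \right)} + 2724\right) = \left(261 - 1330\right) \left(\left(5 - 69\right) + 2724\right) = - 1069 \left(-64 + 2724\right) = \left(-1069\right) 2660 = -2843540$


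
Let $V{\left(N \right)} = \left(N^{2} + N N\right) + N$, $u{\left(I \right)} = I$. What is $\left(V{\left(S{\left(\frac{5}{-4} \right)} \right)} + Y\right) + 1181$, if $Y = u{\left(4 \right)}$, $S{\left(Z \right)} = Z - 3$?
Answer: $\frac{9735}{8} \approx 1216.9$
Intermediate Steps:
$S{\left(Z \right)} = -3 + Z$ ($S{\left(Z \right)} = Z - 3 = -3 + Z$)
$V{\left(N \right)} = N + 2 N^{2}$ ($V{\left(N \right)} = \left(N^{2} + N^{2}\right) + N = 2 N^{2} + N = N + 2 N^{2}$)
$Y = 4$
$\left(V{\left(S{\left(\frac{5}{-4} \right)} \right)} + Y\right) + 1181 = \left(\left(-3 + \frac{5}{-4}\right) \left(1 + 2 \left(-3 + \frac{5}{-4}\right)\right) + 4\right) + 1181 = \left(\left(-3 + 5 \left(- \frac{1}{4}\right)\right) \left(1 + 2 \left(-3 + 5 \left(- \frac{1}{4}\right)\right)\right) + 4\right) + 1181 = \left(\left(-3 - \frac{5}{4}\right) \left(1 + 2 \left(-3 - \frac{5}{4}\right)\right) + 4\right) + 1181 = \left(- \frac{17 \left(1 + 2 \left(- \frac{17}{4}\right)\right)}{4} + 4\right) + 1181 = \left(- \frac{17 \left(1 - \frac{17}{2}\right)}{4} + 4\right) + 1181 = \left(\left(- \frac{17}{4}\right) \left(- \frac{15}{2}\right) + 4\right) + 1181 = \left(\frac{255}{8} + 4\right) + 1181 = \frac{287}{8} + 1181 = \frac{9735}{8}$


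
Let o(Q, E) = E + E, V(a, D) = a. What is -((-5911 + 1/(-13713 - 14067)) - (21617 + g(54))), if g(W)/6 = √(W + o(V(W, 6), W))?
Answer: 764727841/27780 + 54*√2 ≈ 27604.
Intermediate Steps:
o(Q, E) = 2*E
g(W) = 6*√3*√W (g(W) = 6*√(W + 2*W) = 6*√(3*W) = 6*(√3*√W) = 6*√3*√W)
-((-5911 + 1/(-13713 - 14067)) - (21617 + g(54))) = -((-5911 + 1/(-13713 - 14067)) - (21617 + 6*√3*√54)) = -((-5911 + 1/(-27780)) - (21617 + 6*√3*(3*√6))) = -((-5911 - 1/27780) - (21617 + 54*√2)) = -(-164207581/27780 + (-21617 - 54*√2)) = -(-764727841/27780 - 54*√2) = 764727841/27780 + 54*√2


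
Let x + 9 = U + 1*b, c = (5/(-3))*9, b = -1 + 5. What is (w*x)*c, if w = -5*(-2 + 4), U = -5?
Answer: -1500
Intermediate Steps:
b = 4
c = -15 (c = (5*(-⅓))*9 = -5/3*9 = -15)
w = -10 (w = -5*2 = -10)
x = -10 (x = -9 + (-5 + 1*4) = -9 + (-5 + 4) = -9 - 1 = -10)
(w*x)*c = -10*(-10)*(-15) = 100*(-15) = -1500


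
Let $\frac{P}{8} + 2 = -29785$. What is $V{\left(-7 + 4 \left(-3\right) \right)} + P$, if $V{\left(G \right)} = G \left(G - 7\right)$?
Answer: $-237802$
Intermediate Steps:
$V{\left(G \right)} = G \left(-7 + G\right)$
$P = -238296$ ($P = -16 + 8 \left(-29785\right) = -16 - 238280 = -238296$)
$V{\left(-7 + 4 \left(-3\right) \right)} + P = \left(-7 + 4 \left(-3\right)\right) \left(-7 + \left(-7 + 4 \left(-3\right)\right)\right) - 238296 = \left(-7 - 12\right) \left(-7 - 19\right) - 238296 = - 19 \left(-7 - 19\right) - 238296 = \left(-19\right) \left(-26\right) - 238296 = 494 - 238296 = -237802$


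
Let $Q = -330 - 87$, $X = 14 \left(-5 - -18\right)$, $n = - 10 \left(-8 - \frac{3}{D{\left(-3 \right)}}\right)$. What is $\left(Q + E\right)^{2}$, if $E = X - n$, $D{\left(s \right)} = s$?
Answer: $93025$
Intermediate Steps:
$n = 70$ ($n = - 10 \left(-8 - \frac{3}{-3}\right) = - 10 \left(-8 - -1\right) = - 10 \left(-8 + 1\right) = \left(-10\right) \left(-7\right) = 70$)
$X = 182$ ($X = 14 \left(-5 + 18\right) = 14 \cdot 13 = 182$)
$Q = -417$
$E = 112$ ($E = 182 - 70 = 112$)
$\left(Q + E\right)^{2} = \left(-417 + 112\right)^{2} = \left(-305\right)^{2} = 93025$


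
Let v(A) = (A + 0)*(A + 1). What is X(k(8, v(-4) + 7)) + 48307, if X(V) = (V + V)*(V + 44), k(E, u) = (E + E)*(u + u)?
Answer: 841139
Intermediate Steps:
v(A) = A*(1 + A)
k(E, u) = 4*E*u (k(E, u) = (2*E)*(2*u) = 4*E*u)
X(V) = 2*V*(44 + V) (X(V) = (2*V)*(44 + V) = 2*V*(44 + V))
X(k(8, v(-4) + 7)) + 48307 = 2*(4*8*(-4*(1 - 4) + 7))*(44 + 4*8*(-4*(1 - 4) + 7)) + 48307 = 2*(4*8*(-4*(-3) + 7))*(44 + 4*8*(-4*(-3) + 7)) + 48307 = 2*(4*8*(12 + 7))*(44 + 4*8*(12 + 7)) + 48307 = 2*(4*8*19)*(44 + 4*8*19) + 48307 = 2*608*(44 + 608) + 48307 = 2*608*652 + 48307 = 792832 + 48307 = 841139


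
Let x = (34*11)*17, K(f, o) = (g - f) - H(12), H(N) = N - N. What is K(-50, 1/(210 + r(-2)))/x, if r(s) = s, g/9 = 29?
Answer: 311/6358 ≈ 0.048915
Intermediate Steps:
H(N) = 0
g = 261 (g = 9*29 = 261)
K(f, o) = 261 - f (K(f, o) = (261 - f) - 1*0 = (261 - f) + 0 = 261 - f)
x = 6358 (x = 374*17 = 6358)
K(-50, 1/(210 + r(-2)))/x = (261 - 1*(-50))/6358 = (261 + 50)*(1/6358) = 311*(1/6358) = 311/6358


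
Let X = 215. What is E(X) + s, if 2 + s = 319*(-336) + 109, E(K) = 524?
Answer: -106553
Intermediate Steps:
s = -107077 (s = -2 + (319*(-336) + 109) = -2 + (-107184 + 109) = -2 - 107075 = -107077)
E(X) + s = 524 - 107077 = -106553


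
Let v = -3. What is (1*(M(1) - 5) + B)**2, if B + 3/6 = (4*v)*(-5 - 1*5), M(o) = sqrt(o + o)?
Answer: 52449/4 + 229*sqrt(2) ≈ 13436.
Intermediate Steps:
M(o) = sqrt(2)*sqrt(o) (M(o) = sqrt(2*o) = sqrt(2)*sqrt(o))
B = 239/2 (B = -1/2 + (4*(-3))*(-5 - 1*5) = -1/2 - 12*(-5 - 5) = -1/2 - 12*(-10) = -1/2 + 120 = 239/2 ≈ 119.50)
(1*(M(1) - 5) + B)**2 = (1*(sqrt(2)*sqrt(1) - 5) + 239/2)**2 = (1*(sqrt(2)*1 - 5) + 239/2)**2 = (1*(sqrt(2) - 5) + 239/2)**2 = (1*(-5 + sqrt(2)) + 239/2)**2 = ((-5 + sqrt(2)) + 239/2)**2 = (229/2 + sqrt(2))**2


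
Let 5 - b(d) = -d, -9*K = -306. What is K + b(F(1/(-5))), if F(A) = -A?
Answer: 196/5 ≈ 39.200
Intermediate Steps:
K = 34 (K = -⅑*(-306) = 34)
b(d) = 5 + d (b(d) = 5 - (-1)*d = 5 + d)
K + b(F(1/(-5))) = 34 + (5 - 1/(-5)) = 34 + (5 - 1*(-⅕)) = 34 + (5 + ⅕) = 34 + 26/5 = 196/5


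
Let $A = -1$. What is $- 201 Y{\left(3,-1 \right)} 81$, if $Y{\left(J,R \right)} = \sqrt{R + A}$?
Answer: $- 16281 i \sqrt{2} \approx - 23025.0 i$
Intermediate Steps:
$Y{\left(J,R \right)} = \sqrt{-1 + R}$ ($Y{\left(J,R \right)} = \sqrt{R - 1} = \sqrt{-1 + R}$)
$- 201 Y{\left(3,-1 \right)} 81 = - 201 \sqrt{-1 - 1} \cdot 81 = - 201 \sqrt{-2} \cdot 81 = - 201 i \sqrt{2} \cdot 81 = - 16281 i \sqrt{2}$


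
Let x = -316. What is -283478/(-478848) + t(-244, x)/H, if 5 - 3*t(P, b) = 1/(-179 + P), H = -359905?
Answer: 21578150264557/36449865466560 ≈ 0.59200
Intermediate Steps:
t(P, b) = 5/3 - 1/(3*(-179 + P))
-283478/(-478848) + t(-244, x)/H = -283478/(-478848) + ((-896 + 5*(-244))/(3*(-179 - 244)))/(-359905) = -283478*(-1/478848) + ((1/3)*(-896 - 1220)/(-423))*(-1/359905) = 141739/239424 + ((1/3)*(-1/423)*(-2116))*(-1/359905) = 141739/239424 + (2116/1269)*(-1/359905) = 141739/239424 - 2116/456719445 = 21578150264557/36449865466560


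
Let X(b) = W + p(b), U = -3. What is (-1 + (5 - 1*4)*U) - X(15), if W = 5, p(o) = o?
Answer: -24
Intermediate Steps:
X(b) = 5 + b
(-1 + (5 - 1*4)*U) - X(15) = (-1 + (5 - 1*4)*(-3)) - (5 + 15) = (-1 + (5 - 4)*(-3)) - 1*20 = (-1 + 1*(-3)) - 20 = (-1 - 3) - 20 = -4 - 20 = -24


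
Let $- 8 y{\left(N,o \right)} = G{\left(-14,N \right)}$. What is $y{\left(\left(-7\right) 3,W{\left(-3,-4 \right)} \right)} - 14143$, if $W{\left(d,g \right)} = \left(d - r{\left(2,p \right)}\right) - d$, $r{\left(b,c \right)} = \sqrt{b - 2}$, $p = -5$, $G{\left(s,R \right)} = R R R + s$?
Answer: $- \frac{103869}{8} \approx -12984.0$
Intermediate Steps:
$G{\left(s,R \right)} = s + R^{3}$ ($G{\left(s,R \right)} = R^{2} R + s = R^{3} + s = s + R^{3}$)
$r{\left(b,c \right)} = \sqrt{-2 + b}$
$W{\left(d,g \right)} = 0$ ($W{\left(d,g \right)} = \left(d - \sqrt{-2 + 2}\right) - d = \left(d - \sqrt{0}\right) - d = \left(d - 0\right) - d = \left(d + 0\right) - d = d - d = 0$)
$y{\left(N,o \right)} = \frac{7}{4} - \frac{N^{3}}{8}$ ($y{\left(N,o \right)} = - \frac{-14 + N^{3}}{8} = \frac{7}{4} - \frac{N^{3}}{8}$)
$y{\left(\left(-7\right) 3,W{\left(-3,-4 \right)} \right)} - 14143 = \left(\frac{7}{4} - \frac{\left(\left(-7\right) 3\right)^{3}}{8}\right) - 14143 = \left(\frac{7}{4} - \frac{\left(-21\right)^{3}}{8}\right) - 14143 = \left(\frac{7}{4} - - \frac{9261}{8}\right) - 14143 = \left(\frac{7}{4} + \frac{9261}{8}\right) - 14143 = \frac{9275}{8} - 14143 = - \frac{103869}{8}$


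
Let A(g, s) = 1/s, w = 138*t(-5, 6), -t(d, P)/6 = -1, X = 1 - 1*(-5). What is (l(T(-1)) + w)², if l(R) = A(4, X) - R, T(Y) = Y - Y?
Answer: 24690961/36 ≈ 6.8586e+5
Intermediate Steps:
X = 6 (X = 1 + 5 = 6)
t(d, P) = 6 (t(d, P) = -6*(-1) = 6)
T(Y) = 0
w = 828 (w = 138*6 = 828)
l(R) = ⅙ - R (l(R) = 1/6 - R = ⅙ - R)
(l(T(-1)) + w)² = ((⅙ - 1*0) + 828)² = ((⅙ + 0) + 828)² = (⅙ + 828)² = (4969/6)² = 24690961/36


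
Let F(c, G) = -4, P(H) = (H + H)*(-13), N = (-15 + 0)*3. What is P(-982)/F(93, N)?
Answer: -6383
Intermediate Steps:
N = -45 (N = -15*3 = -45)
P(H) = -26*H (P(H) = (2*H)*(-13) = -26*H)
P(-982)/F(93, N) = -26*(-982)/(-4) = 25532*(-1/4) = -6383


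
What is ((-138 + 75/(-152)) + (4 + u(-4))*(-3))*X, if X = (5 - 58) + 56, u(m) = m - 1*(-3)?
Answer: -67257/152 ≈ -442.48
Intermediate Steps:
u(m) = 3 + m (u(m) = m + 3 = 3 + m)
X = 3 (X = -53 + 56 = 3)
((-138 + 75/(-152)) + (4 + u(-4))*(-3))*X = ((-138 + 75/(-152)) + (4 + (3 - 4))*(-3))*3 = ((-138 + 75*(-1/152)) + (4 - 1)*(-3))*3 = ((-138 - 75/152) + 3*(-3))*3 = (-21051/152 - 9)*3 = -22419/152*3 = -67257/152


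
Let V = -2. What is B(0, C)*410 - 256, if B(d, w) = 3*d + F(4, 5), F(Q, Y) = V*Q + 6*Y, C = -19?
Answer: 8764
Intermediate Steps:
F(Q, Y) = -2*Q + 6*Y
B(d, w) = 22 + 3*d (B(d, w) = 3*d + (-2*4 + 6*5) = 3*d + (-8 + 30) = 3*d + 22 = 22 + 3*d)
B(0, C)*410 - 256 = (22 + 3*0)*410 - 256 = (22 + 0)*410 - 256 = 22*410 - 256 = 9020 - 256 = 8764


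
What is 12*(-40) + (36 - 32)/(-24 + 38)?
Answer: -3358/7 ≈ -479.71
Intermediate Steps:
12*(-40) + (36 - 32)/(-24 + 38) = -480 + 4/14 = -480 + 4*(1/14) = -480 + 2/7 = -3358/7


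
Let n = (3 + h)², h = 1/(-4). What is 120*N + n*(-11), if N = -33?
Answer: -64691/16 ≈ -4043.2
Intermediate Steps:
h = -¼ ≈ -0.25000
n = 121/16 (n = (3 - ¼)² = (11/4)² = 121/16 ≈ 7.5625)
120*N + n*(-11) = 120*(-33) + (121/16)*(-11) = -3960 - 1331/16 = -64691/16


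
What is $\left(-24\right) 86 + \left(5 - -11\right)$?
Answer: $-2048$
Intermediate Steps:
$\left(-24\right) 86 + \left(5 - -11\right) = -2064 + \left(5 + 11\right) = -2064 + 16 = -2048$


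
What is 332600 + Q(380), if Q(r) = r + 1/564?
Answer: 187800721/564 ≈ 3.3298e+5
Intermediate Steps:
Q(r) = 1/564 + r (Q(r) = r + 1/564 = 1/564 + r)
332600 + Q(380) = 332600 + (1/564 + 380) = 332600 + 214321/564 = 187800721/564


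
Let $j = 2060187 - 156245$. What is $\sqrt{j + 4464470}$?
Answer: $2 \sqrt{1592103} \approx 2523.6$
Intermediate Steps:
$j = 1903942$
$\sqrt{j + 4464470} = \sqrt{1903942 + 4464470} = \sqrt{6368412} = 2 \sqrt{1592103}$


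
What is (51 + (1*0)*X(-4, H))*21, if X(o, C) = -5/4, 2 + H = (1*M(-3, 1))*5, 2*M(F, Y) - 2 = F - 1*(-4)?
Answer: 1071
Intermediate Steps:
M(F, Y) = 3 + F/2 (M(F, Y) = 1 + (F - 1*(-4))/2 = 1 + (F + 4)/2 = 1 + (4 + F)/2 = 1 + (2 + F/2) = 3 + F/2)
H = 11/2 (H = -2 + (1*(3 + (½)*(-3)))*5 = -2 + (1*(3 - 3/2))*5 = -2 + (1*(3/2))*5 = -2 + (3/2)*5 = -2 + 15/2 = 11/2 ≈ 5.5000)
X(o, C) = -5/4 (X(o, C) = -5*¼ = -5/4)
(51 + (1*0)*X(-4, H))*21 = (51 + (1*0)*(-5/4))*21 = (51 + 0*(-5/4))*21 = (51 + 0)*21 = 51*21 = 1071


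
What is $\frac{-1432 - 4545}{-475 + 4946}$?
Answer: $- \frac{5977}{4471} \approx -1.3368$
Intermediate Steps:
$\frac{-1432 - 4545}{-475 + 4946} = - \frac{5977}{4471}$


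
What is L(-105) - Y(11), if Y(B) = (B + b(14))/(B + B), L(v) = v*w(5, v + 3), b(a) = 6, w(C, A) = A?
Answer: 235603/22 ≈ 10709.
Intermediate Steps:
L(v) = v*(3 + v) (L(v) = v*(v + 3) = v*(3 + v))
Y(B) = (6 + B)/(2*B) (Y(B) = (B + 6)/(B + B) = (6 + B)/((2*B)) = (6 + B)*(1/(2*B)) = (6 + B)/(2*B))
L(-105) - Y(11) = -105*(3 - 105) - (6 + 11)/(2*11) = -105*(-102) - 17/(2*11) = 10710 - 1*17/22 = 10710 - 17/22 = 235603/22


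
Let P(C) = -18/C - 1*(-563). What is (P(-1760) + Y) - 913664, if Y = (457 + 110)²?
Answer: -520618551/880 ≈ -5.9161e+5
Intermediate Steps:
P(C) = 563 - 18/C (P(C) = -18/C + 563 = 563 - 18/C)
Y = 321489 (Y = 567² = 321489)
(P(-1760) + Y) - 913664 = ((563 - 18/(-1760)) + 321489) - 913664 = ((563 - 18*(-1/1760)) + 321489) - 913664 = ((563 + 9/880) + 321489) - 913664 = (495449/880 + 321489) - 913664 = 283405769/880 - 913664 = -520618551/880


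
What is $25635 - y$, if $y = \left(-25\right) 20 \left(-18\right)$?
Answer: $16635$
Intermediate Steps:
$y = 9000$ ($y = \left(-500\right) \left(-18\right) = 9000$)
$25635 - y = 25635 - 9000 = 16635$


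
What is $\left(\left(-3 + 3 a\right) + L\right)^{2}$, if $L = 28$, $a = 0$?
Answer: $625$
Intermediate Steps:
$\left(\left(-3 + 3 a\right) + L\right)^{2} = \left(\left(-3 + 3 \cdot 0\right) + 28\right)^{2} = \left(\left(-3 + 0\right) + 28\right)^{2} = \left(-3 + 28\right)^{2} = 25^{2} = 625$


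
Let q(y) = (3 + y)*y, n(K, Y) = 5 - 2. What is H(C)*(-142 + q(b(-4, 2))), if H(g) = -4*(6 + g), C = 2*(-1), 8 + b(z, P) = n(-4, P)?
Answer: 2112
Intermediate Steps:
n(K, Y) = 3
b(z, P) = -5 (b(z, P) = -8 + 3 = -5)
q(y) = y*(3 + y)
C = -2
H(g) = -24 - 4*g
H(C)*(-142 + q(b(-4, 2))) = (-24 - 4*(-2))*(-142 - 5*(3 - 5)) = (-24 + 8)*(-142 - 5*(-2)) = -16*(-142 + 10) = -16*(-132) = 2112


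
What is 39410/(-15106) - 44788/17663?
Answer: -98047597/19058377 ≈ -5.1446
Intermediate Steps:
39410/(-15106) - 44788/17663 = 39410*(-1/15106) - 44788*1/17663 = -2815/1079 - 44788/17663 = -98047597/19058377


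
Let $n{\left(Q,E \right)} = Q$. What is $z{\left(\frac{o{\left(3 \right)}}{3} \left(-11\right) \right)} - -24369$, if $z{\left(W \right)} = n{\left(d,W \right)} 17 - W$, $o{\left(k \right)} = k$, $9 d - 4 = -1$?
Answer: $\frac{73157}{3} \approx 24386.0$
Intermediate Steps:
$d = \frac{1}{3}$ ($d = \frac{4}{9} + \frac{1}{9} \left(-1\right) = \frac{4}{9} - \frac{1}{9} = \frac{1}{3} \approx 0.33333$)
$z{\left(W \right)} = \frac{17}{3} - W$ ($z{\left(W \right)} = \frac{1}{3} \cdot 17 - W = \frac{17}{3} - W$)
$z{\left(\frac{o{\left(3 \right)}}{3} \left(-11\right) \right)} - -24369 = \left(\frac{17}{3} - \frac{3}{3} \left(-11\right)\right) - -24369 = \left(\frac{17}{3} - 3 \cdot \frac{1}{3} \left(-11\right)\right) + 24369 = \left(\frac{17}{3} - 1 \left(-11\right)\right) + 24369 = \left(\frac{17}{3} - -11\right) + 24369 = \left(\frac{17}{3} + 11\right) + 24369 = \frac{50}{3} + 24369 = \frac{73157}{3}$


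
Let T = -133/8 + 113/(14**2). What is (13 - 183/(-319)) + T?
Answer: -309469/125048 ≈ -2.4748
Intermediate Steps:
T = -6291/392 (T = -133*1/8 + 113/196 = -133/8 + 113*(1/196) = -133/8 + 113/196 = -6291/392 ≈ -16.048)
(13 - 183/(-319)) + T = (13 - 183/(-319)) - 6291/392 = (13 - 183*(-1/319)) - 6291/392 = (13 + 183/319) - 6291/392 = 4330/319 - 6291/392 = -309469/125048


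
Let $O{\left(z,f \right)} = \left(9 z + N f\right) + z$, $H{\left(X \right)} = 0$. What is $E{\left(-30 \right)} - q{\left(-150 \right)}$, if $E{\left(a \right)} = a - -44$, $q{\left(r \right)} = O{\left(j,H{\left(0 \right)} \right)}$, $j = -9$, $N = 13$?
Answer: $104$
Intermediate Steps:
$O{\left(z,f \right)} = 10 z + 13 f$ ($O{\left(z,f \right)} = \left(9 z + 13 f\right) + z = 10 z + 13 f$)
$q{\left(r \right)} = -90$ ($q{\left(r \right)} = 10 \left(-9\right) + 13 \cdot 0 = -90 + 0 = -90$)
$E{\left(a \right)} = 44 + a$ ($E{\left(a \right)} = a + 44 = 44 + a$)
$E{\left(-30 \right)} - q{\left(-150 \right)} = \left(44 - 30\right) - -90 = 14 + 90 = 104$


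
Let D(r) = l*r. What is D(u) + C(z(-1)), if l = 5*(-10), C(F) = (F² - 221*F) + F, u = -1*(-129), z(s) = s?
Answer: -6229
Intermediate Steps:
u = 129
C(F) = F² - 220*F
l = -50
D(r) = -50*r
D(u) + C(z(-1)) = -50*129 - (-220 - 1) = -6450 - 1*(-221) = -6450 + 221 = -6229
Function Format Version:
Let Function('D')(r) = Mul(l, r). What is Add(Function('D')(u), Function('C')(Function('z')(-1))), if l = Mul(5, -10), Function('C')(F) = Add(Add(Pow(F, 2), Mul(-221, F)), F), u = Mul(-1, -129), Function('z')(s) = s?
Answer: -6229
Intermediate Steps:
u = 129
Function('C')(F) = Add(Pow(F, 2), Mul(-220, F))
l = -50
Function('D')(r) = Mul(-50, r)
Add(Function('D')(u), Function('C')(Function('z')(-1))) = Add(Mul(-50, 129), Mul(-1, Add(-220, -1))) = Add(-6450, Mul(-1, -221)) = Add(-6450, 221) = -6229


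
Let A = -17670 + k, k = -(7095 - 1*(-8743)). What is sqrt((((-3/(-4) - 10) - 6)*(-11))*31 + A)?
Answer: I*sqrt(113231)/2 ≈ 168.25*I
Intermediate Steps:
k = -15838 (k = -(7095 + 8743) = -1*15838 = -15838)
A = -33508 (A = -17670 - 15838 = -33508)
sqrt((((-3/(-4) - 10) - 6)*(-11))*31 + A) = sqrt((((-3/(-4) - 10) - 6)*(-11))*31 - 33508) = sqrt((((-3*(-1/4) - 10) - 6)*(-11))*31 - 33508) = sqrt((((3/4 - 10) - 6)*(-11))*31 - 33508) = sqrt(((-37/4 - 6)*(-11))*31 - 33508) = sqrt(-61/4*(-11)*31 - 33508) = sqrt((671/4)*31 - 33508) = sqrt(20801/4 - 33508) = sqrt(-113231/4) = I*sqrt(113231)/2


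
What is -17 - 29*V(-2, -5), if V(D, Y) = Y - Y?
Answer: -17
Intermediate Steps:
V(D, Y) = 0
-17 - 29*V(-2, -5) = -17 - 29*0 = -17 + 0 = -17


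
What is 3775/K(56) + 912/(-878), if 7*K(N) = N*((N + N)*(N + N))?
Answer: -44103287/44054528 ≈ -1.0011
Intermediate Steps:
K(N) = 4*N³/7 (K(N) = (N*((N + N)*(N + N)))/7 = (N*((2*N)*(2*N)))/7 = (N*(4*N²))/7 = (4*N³)/7 = 4*N³/7)
3775/K(56) + 912/(-878) = 3775/(((4/7)*56³)) + 912/(-878) = 3775/(((4/7)*175616)) + 912*(-1/878) = 3775/100352 - 456/439 = -44103287/44054528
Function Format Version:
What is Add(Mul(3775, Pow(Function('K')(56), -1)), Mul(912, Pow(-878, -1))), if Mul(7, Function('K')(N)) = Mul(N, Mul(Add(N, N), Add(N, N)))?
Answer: Rational(-44103287, 44054528) ≈ -1.0011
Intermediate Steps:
Function('K')(N) = Mul(Rational(4, 7), Pow(N, 3)) (Function('K')(N) = Mul(Rational(1, 7), Mul(N, Mul(Add(N, N), Add(N, N)))) = Mul(Rational(1, 7), Mul(N, Mul(Mul(2, N), Mul(2, N)))) = Mul(Rational(1, 7), Mul(N, Mul(4, Pow(N, 2)))) = Mul(Rational(1, 7), Mul(4, Pow(N, 3))) = Mul(Rational(4, 7), Pow(N, 3)))
Add(Mul(3775, Pow(Function('K')(56), -1)), Mul(912, Pow(-878, -1))) = Add(Mul(3775, Pow(Mul(Rational(4, 7), Pow(56, 3)), -1)), Mul(912, Pow(-878, -1))) = Add(Mul(3775, Pow(Mul(Rational(4, 7), 175616), -1)), Mul(912, Rational(-1, 878))) = Add(Mul(3775, Pow(100352, -1)), Rational(-456, 439)) = Add(Mul(3775, Rational(1, 100352)), Rational(-456, 439)) = Add(Rational(3775, 100352), Rational(-456, 439)) = Rational(-44103287, 44054528)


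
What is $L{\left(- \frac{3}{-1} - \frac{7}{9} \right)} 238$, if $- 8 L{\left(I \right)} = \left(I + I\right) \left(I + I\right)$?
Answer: $- \frac{47600}{81} \approx -587.65$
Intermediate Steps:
$L{\left(I \right)} = - \frac{I^{2}}{2}$ ($L{\left(I \right)} = - \frac{\left(I + I\right) \left(I + I\right)}{8} = - \frac{2 I 2 I}{8} = - \frac{4 I^{2}}{8} = - \frac{I^{2}}{2}$)
$L{\left(- \frac{3}{-1} - \frac{7}{9} \right)} 238 = - \frac{\left(- \frac{3}{-1} - \frac{7}{9}\right)^{2}}{2} \cdot 238 = - \frac{\left(\left(-3\right) \left(-1\right) - \frac{7}{9}\right)^{2}}{2} \cdot 238 = - \frac{\left(3 - \frac{7}{9}\right)^{2}}{2} \cdot 238 = - \frac{\left(\frac{20}{9}\right)^{2}}{2} \cdot 238 = \left(- \frac{1}{2}\right) \frac{400}{81} \cdot 238 = \left(- \frac{200}{81}\right) 238 = - \frac{47600}{81}$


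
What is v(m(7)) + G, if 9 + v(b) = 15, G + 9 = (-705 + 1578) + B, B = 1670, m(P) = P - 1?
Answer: 2540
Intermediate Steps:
m(P) = -1 + P
G = 2534 (G = -9 + ((-705 + 1578) + 1670) = -9 + (873 + 1670) = -9 + 2543 = 2534)
v(b) = 6 (v(b) = -9 + 15 = 6)
v(m(7)) + G = 6 + 2534 = 2540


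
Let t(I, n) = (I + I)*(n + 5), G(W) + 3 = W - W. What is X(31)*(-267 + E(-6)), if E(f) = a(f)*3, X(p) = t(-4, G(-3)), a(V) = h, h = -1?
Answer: 4320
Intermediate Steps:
a(V) = -1
G(W) = -3 (G(W) = -3 + (W - W) = -3 + 0 = -3)
t(I, n) = 2*I*(5 + n) (t(I, n) = (2*I)*(5 + n) = 2*I*(5 + n))
X(p) = -16 (X(p) = 2*(-4)*(5 - 3) = 2*(-4)*2 = -16)
E(f) = -3 (E(f) = -1*3 = -3)
X(31)*(-267 + E(-6)) = -16*(-267 - 3) = -16*(-270) = 4320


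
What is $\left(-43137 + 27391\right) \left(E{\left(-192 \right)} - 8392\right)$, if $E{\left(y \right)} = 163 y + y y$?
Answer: $44466704$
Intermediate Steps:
$E{\left(y \right)} = y^{2} + 163 y$ ($E{\left(y \right)} = 163 y + y^{2} = y^{2} + 163 y$)
$\left(-43137 + 27391\right) \left(E{\left(-192 \right)} - 8392\right) = \left(-43137 + 27391\right) \left(- 192 \left(163 - 192\right) - 8392\right) = - 15746 \left(\left(-192\right) \left(-29\right) - 8392\right) = - 15746 \left(5568 - 8392\right) = \left(-15746\right) \left(-2824\right) = 44466704$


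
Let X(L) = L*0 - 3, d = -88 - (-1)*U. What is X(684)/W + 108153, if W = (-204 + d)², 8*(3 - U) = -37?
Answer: 559759370433/5175625 ≈ 1.0815e+5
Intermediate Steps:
U = 61/8 (U = 3 - ⅛*(-37) = 3 + 37/8 = 61/8 ≈ 7.6250)
d = -643/8 (d = -88 - (-1)*61/8 = -88 - 1*(-61/8) = -88 + 61/8 = -643/8 ≈ -80.375)
X(L) = -3 (X(L) = 0 - 3 = -3)
W = 5175625/64 (W = (-204 - 643/8)² = (-2275/8)² = 5175625/64 ≈ 80869.)
X(684)/W + 108153 = -3/5175625/64 + 108153 = -3*64/5175625 + 108153 = -192/5175625 + 108153 = 559759370433/5175625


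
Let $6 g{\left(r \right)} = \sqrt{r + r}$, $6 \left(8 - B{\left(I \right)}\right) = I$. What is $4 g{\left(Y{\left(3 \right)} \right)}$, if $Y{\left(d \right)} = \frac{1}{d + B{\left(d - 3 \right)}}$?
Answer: $\frac{2 \sqrt{22}}{33} \approx 0.28427$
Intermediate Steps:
$B{\left(I \right)} = 8 - \frac{I}{6}$
$Y{\left(d \right)} = \frac{1}{\frac{17}{2} + \frac{5 d}{6}}$ ($Y{\left(d \right)} = \frac{1}{d - \left(-8 + \frac{d - 3}{6}\right)} = \frac{1}{d - \left(-8 + \frac{-3 + d}{6}\right)} = \frac{1}{d + \left(8 - \left(- \frac{1}{2} + \frac{d}{6}\right)\right)} = \frac{1}{d - \left(- \frac{17}{2} + \frac{d}{6}\right)} = \frac{1}{\frac{17}{2} + \frac{5 d}{6}}$)
$g{\left(r \right)} = \frac{\sqrt{2} \sqrt{r}}{6}$ ($g{\left(r \right)} = \frac{\sqrt{r + r}}{6} = \frac{\sqrt{2 r}}{6} = \frac{\sqrt{2} \sqrt{r}}{6}$)
$4 g{\left(Y{\left(3 \right)} \right)} = 4 \frac{\sqrt{2} \sqrt{\frac{6}{51 + 5 \cdot 3}}}{6} = 4 \frac{\sqrt{2} \sqrt{\frac{6}{51 + 15}}}{6} = 4 \frac{\sqrt{2} \sqrt{\frac{6}{66}}}{6} = 4 \frac{\sqrt{2} \sqrt{6 \cdot \frac{1}{66}}}{6} = 4 \frac{\sqrt{2}}{6 \sqrt{11}} = 4 \frac{\sqrt{2} \frac{\sqrt{11}}{11}}{6} = 4 \frac{\sqrt{22}}{66} = \frac{2 \sqrt{22}}{33}$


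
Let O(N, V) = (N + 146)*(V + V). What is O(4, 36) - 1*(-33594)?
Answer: 44394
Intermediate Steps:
O(N, V) = 2*V*(146 + N) (O(N, V) = (146 + N)*(2*V) = 2*V*(146 + N))
O(4, 36) - 1*(-33594) = 2*36*(146 + 4) - 1*(-33594) = 2*36*150 + 33594 = 10800 + 33594 = 44394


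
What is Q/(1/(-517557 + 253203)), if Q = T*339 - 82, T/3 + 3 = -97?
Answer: 26906478828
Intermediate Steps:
T = -300 (T = -9 + 3*(-97) = -9 - 291 = -300)
Q = -101782 (Q = -300*339 - 82 = -101700 - 82 = -101782)
Q/(1/(-517557 + 253203)) = -101782/(1/(-517557 + 253203)) = -101782/(1/(-264354)) = -101782/(-1/264354) = -101782*(-264354) = 26906478828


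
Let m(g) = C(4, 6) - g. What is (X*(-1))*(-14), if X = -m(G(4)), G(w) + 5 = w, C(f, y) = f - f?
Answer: -14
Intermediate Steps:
C(f, y) = 0
G(w) = -5 + w
m(g) = -g (m(g) = 0 - g = -g)
X = -1 (X = -(-1)*(-5 + 4) = -(-1)*(-1) = -1*1 = -1)
(X*(-1))*(-14) = -1*(-1)*(-14) = 1*(-14) = -14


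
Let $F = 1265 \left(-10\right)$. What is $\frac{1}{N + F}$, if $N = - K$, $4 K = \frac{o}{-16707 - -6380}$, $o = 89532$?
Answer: $- \frac{10327}{130614167} \approx -7.9065 \cdot 10^{-5}$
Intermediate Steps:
$F = -12650$
$K = - \frac{22383}{10327}$ ($K = \frac{89532 \frac{1}{-16707 - -6380}}{4} = \frac{89532 \frac{1}{-16707 + 6380}}{4} = \frac{89532 \frac{1}{-10327}}{4} = \frac{89532 \left(- \frac{1}{10327}\right)}{4} = \frac{1}{4} \left(- \frac{89532}{10327}\right) = - \frac{22383}{10327} \approx -2.1674$)
$N = \frac{22383}{10327}$ ($N = \left(-1\right) \left(- \frac{22383}{10327}\right) = \frac{22383}{10327} \approx 2.1674$)
$\frac{1}{N + F} = \frac{1}{\frac{22383}{10327} - 12650} = \frac{1}{- \frac{130614167}{10327}} = - \frac{10327}{130614167}$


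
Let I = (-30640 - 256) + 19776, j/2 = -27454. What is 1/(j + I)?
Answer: -1/66028 ≈ -1.5145e-5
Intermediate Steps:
j = -54908 (j = 2*(-27454) = -54908)
I = -11120 (I = -30896 + 19776 = -11120)
1/(j + I) = 1/(-54908 - 11120) = 1/(-66028) = -1/66028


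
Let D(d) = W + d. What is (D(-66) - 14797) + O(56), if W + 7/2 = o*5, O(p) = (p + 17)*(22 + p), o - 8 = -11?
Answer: -18375/2 ≈ -9187.5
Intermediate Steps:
o = -3 (o = 8 - 11 = -3)
O(p) = (17 + p)*(22 + p)
W = -37/2 (W = -7/2 - 3*5 = -7/2 - 15 = -37/2 ≈ -18.500)
D(d) = -37/2 + d
(D(-66) - 14797) + O(56) = ((-37/2 - 66) - 14797) + (374 + 56² + 39*56) = (-169/2 - 14797) + (374 + 3136 + 2184) = -29763/2 + 5694 = -18375/2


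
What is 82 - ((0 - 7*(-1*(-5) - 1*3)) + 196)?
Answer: -100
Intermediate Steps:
82 - ((0 - 7*(-1*(-5) - 1*3)) + 196) = 82 - ((0 - 7*(5 - 3)) + 196) = 82 - ((0 - 7*2) + 196) = 82 - ((0 - 14) + 196) = 82 - (-14 + 196) = 82 - 1*182 = 82 - 182 = -100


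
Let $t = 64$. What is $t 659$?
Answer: $42176$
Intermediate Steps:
$t 659 = 64 \cdot 659 = 42176$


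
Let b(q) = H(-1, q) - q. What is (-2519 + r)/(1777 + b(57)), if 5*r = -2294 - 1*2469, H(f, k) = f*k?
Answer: -17358/8315 ≈ -2.0876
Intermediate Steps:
b(q) = -2*q (b(q) = -q - q = -2*q)
r = -4763/5 (r = (-2294 - 1*2469)/5 = (-2294 - 2469)/5 = (⅕)*(-4763) = -4763/5 ≈ -952.60)
(-2519 + r)/(1777 + b(57)) = (-2519 - 4763/5)/(1777 - 2*57) = -17358/(5*(1777 - 114)) = -17358/5/1663 = -17358/5*1/1663 = -17358/8315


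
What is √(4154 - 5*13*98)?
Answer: 2*I*√554 ≈ 47.074*I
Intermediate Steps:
√(4154 - 5*13*98) = √(4154 - 65*98) = √(4154 - 6370) = √(-2216) = 2*I*√554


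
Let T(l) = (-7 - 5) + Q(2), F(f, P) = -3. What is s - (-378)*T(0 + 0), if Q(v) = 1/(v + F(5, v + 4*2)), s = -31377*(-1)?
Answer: 26463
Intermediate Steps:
s = 31377
Q(v) = 1/(-3 + v) (Q(v) = 1/(v - 3) = 1/(-3 + v))
T(l) = -13 (T(l) = (-7 - 5) + 1/(-3 + 2) = -12 + 1/(-1) = -12 - 1 = -13)
s - (-378)*T(0 + 0) = 31377 - (-378)*(-13) = 31377 - 1*4914 = 31377 - 4914 = 26463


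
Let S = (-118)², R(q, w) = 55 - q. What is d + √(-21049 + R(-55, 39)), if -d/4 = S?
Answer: -55696 + I*√20939 ≈ -55696.0 + 144.7*I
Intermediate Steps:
S = 13924
d = -55696 (d = -4*13924 = -55696)
d + √(-21049 + R(-55, 39)) = -55696 + √(-21049 + (55 - 1*(-55))) = -55696 + √(-21049 + (55 + 55)) = -55696 + √(-21049 + 110) = -55696 + √(-20939) = -55696 + I*√20939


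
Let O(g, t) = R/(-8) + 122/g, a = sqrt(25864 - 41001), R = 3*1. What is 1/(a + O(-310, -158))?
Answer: -1181720/23275559409 - 1537600*I*sqrt(15137)/23275559409 ≈ -5.0771e-5 - 0.0081276*I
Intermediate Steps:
R = 3
a = I*sqrt(15137) (a = sqrt(-15137) = I*sqrt(15137) ≈ 123.03*I)
O(g, t) = -3/8 + 122/g (O(g, t) = 3/(-8) + 122/g = 3*(-1/8) + 122/g = -3/8 + 122/g)
1/(a + O(-310, -158)) = 1/(I*sqrt(15137) + (-3/8 + 122/(-310))) = 1/(I*sqrt(15137) + (-3/8 + 122*(-1/310))) = 1/(I*sqrt(15137) + (-3/8 - 61/155)) = 1/(I*sqrt(15137) - 953/1240) = 1/(-953/1240 + I*sqrt(15137))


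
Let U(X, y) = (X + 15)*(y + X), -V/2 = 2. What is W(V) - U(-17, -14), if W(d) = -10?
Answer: -72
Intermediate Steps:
V = -4 (V = -2*2 = -4)
U(X, y) = (15 + X)*(X + y)
W(V) - U(-17, -14) = -10 - ((-17)² + 15*(-17) + 15*(-14) - 17*(-14)) = -10 - (289 - 255 - 210 + 238) = -10 - 1*62 = -10 - 62 = -72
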